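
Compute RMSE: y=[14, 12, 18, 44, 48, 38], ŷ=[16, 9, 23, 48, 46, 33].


MSE = 83/6 = 13.8333
RMSE = √(83/6) = 3.7193

3.7193


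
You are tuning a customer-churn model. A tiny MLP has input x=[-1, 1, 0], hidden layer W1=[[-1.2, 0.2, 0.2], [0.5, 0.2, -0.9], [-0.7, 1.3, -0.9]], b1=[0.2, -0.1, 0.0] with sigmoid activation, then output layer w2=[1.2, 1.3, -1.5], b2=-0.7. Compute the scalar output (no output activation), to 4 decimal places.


z1[0] = (-1.2)·(-1) + (0.2)·(1) + (0.2)·(0) + 0.2 = 1.6
z1[1] = (0.5)·(-1) + (0.2)·(1) + (-0.9)·(0) - 0.1 = -0.4
z1[2] = (-0.7)·(-1) + (1.3)·(1) + (-0.9)·(0) + 0.0 = 2.0
h = sigmoid(z1) = [0.832, 0.4013, 0.8808]
output = (1.2)·(0.832) + (1.3)·(0.4013) + (-1.5)·(0.8808) - 0.7 = -0.5011

-0.5011


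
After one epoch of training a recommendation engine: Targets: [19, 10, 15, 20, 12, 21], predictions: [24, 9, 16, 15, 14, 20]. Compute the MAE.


Absolute errors: |19-24|=5, |10-9|=1, |15-16|=1, |20-15|=5, |12-14|=2, |21-20|=1
Sum = 15
MAE = 15/6 = 5/2

5/2


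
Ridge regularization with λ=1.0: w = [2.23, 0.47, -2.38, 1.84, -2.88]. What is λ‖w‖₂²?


‖w‖₂² = (2.23)² + (0.47)² + (-2.38)² + (1.84)² + (-2.88)²
     = 4.9729 + 0.2209 + 5.6644 + 3.3856 + 8.2944
     = 22.5382
λ·‖w‖₂² = 1.0·22.5382 = 22.5382

22.5382


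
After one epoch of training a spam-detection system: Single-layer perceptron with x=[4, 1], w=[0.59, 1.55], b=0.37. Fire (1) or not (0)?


z = (4)·(0.59) + (1)·(1.55) + 0.37
  = 4.28
step(z) = 1 (z≥0)

1


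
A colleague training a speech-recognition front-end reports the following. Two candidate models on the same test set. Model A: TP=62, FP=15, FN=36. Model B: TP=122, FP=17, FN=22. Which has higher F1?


Model A: P=62/77=0.8052, R=62/98=0.6327, F1=2PR/(P+R)=2TP/(2TP+FP+FN)=124/175=0.7086
Model B: P=122/139=0.8777, R=122/144=0.8472, F1=2PR/(P+R)=2TP/(2TP+FP+FN)=244/283=0.8622
0.7086 < 0.8622 → Model B

Model B


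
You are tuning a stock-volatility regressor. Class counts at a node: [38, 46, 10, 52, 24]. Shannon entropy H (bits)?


Probabilities: [38/170, 46/170, 10/170, 52/170, 24/170] ≈ [0.2235, 0.2706, 0.0588, 0.3059, 0.1412]
H = -((38/170)·log₂(38/170) + (46/170)·log₂(46/170) + (10/170)·log₂(10/170) + (52/170)·log₂(52/170) + (24/170)·log₂(24/170))
  = 2.1554 bits

2.1554 bits


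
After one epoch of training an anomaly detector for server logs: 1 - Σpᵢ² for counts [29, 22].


Probabilities: [29/51, 22/51] ≈ [0.5686, 0.4314]
Σpᵢ² = (841 + 484)/51² = 1325/2601
Gini = 1 - Σpᵢ² = 1 - 1325/2601 = 0.4906

0.4906


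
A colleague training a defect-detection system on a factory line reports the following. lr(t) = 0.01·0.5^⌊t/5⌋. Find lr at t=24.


n_drops = ⌊24/5⌋ = 4
lr = 0.01·0.5^4 = 0.01·0.0625 = 0.000625

0.000625


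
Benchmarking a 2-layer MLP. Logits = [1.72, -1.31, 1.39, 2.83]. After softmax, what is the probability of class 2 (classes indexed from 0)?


Exponentials: e^1.72=5.5845, e^-1.31=0.2698, e^1.39=4.0149, e^2.83=16.9455
Sum = 26.8147
Softmax = [0.2083, 0.0101, 0.1497, 0.6319]
p[2] = 4.0149/26.8147 = 0.1497

0.1497


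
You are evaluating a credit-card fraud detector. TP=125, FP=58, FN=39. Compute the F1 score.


Precision = 125/183 = 0.6831
Recall = 125/164 = 0.7622
F1 = 2·P·R/(P+R) = 2·TP/(2·TP+FP+FN) = 250/(250+58+39) = 250/347 = 0.7205

0.7205


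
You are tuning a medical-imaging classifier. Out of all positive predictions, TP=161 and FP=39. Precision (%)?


Precision = TP/(TP+FP)
= 161/(161+39)
= 161/200 = 80.5%

80.5%


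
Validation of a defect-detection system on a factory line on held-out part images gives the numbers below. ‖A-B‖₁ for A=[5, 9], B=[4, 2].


d = |5-4| + |9-2|
  = 1 + 7
  = 8

8


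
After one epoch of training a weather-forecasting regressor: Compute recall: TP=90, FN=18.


Recall = TP/(TP+FN)
= 90/(90+18)
= 90/108 = 83.33%

83.33%


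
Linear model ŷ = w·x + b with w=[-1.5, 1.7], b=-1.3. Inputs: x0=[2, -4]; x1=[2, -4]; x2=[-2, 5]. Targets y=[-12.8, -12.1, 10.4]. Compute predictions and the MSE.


ŷ0 = (-1.5)·(2) + (1.7)·(-4) - 1.3 = -11.1
ŷ1 = (-1.5)·(2) + (1.7)·(-4) - 1.3 = -11.1
ŷ2 = (-1.5)·(-2) + (1.7)·(5) - 1.3 = 10.2
errors² = [2.89, 1.0, 0.04]
MSE = 3.9300/3 = 1.31

1.31


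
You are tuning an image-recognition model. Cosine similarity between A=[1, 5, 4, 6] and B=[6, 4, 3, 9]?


A·B = 1·6 + 5·4 + 4·3 + 6·9 = 92
‖A‖ = √78 = 8.8318, ‖B‖ = √142 = 11.9164
cos = 92/(√78·√142) = 92/√11076 = 0.8742

0.8742


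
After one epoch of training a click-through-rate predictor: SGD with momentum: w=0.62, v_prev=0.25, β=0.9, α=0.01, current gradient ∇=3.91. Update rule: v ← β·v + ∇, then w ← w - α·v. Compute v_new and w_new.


v_new = 0.9·0.25 + 3.91 = 0.225 + 3.91 = 4.135
w_new = 0.62 - 0.01·4.135 = 0.62 - 0.04135 = 0.57865

v_new=4.135, w_new=0.57865


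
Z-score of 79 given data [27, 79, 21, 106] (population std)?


μ = 58.25, σ = 35.6186
z = (79 - 58.25)/35.6186 = 0.5826

0.5826


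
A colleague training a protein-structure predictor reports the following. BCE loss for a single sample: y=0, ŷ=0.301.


BCE = -[y·ln(p) + (1-y)·ln(1-p)]
= -0 - 1·ln(1-0.301)
= -ln(0.699) = 0.3581

0.3581


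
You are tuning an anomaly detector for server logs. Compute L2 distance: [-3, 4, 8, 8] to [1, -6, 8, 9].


d = √((-3-1)² + (4+ 6)² + (8-8)² + (8-9)²)
  = √(16 + 100 + 0 + 1)
  = √117 = 10.8167

10.8167


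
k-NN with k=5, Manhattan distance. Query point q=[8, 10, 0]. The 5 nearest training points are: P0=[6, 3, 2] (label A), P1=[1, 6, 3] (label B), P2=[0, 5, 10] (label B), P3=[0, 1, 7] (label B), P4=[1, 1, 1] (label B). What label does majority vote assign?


d(q,P0) = 11  (label A)
d(q,P1) = 14  (label B)
d(q,P2) = 23  (label B)
d(q,P3) = 24  (label B)
d(q,P4) = 17  (label B)
Votes: A=1, B=4
Majority → B

B


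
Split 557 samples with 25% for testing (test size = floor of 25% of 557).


Test = ⌊557·25/100⌋ = 139
Train = 557 - 139 = 418

Train: 418, Test: 139


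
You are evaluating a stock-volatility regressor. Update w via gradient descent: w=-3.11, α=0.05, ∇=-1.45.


w_new = w - α·∇
= -3.11 - 0.05·-1.45
= -3.11 + 0.0725
= -3.0375

-3.0375


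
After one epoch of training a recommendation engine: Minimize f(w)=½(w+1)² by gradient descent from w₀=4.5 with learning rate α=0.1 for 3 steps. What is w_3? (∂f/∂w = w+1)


step 1: grad = 4.5+1 = 5.5; w = 4.5 - 0.1·(5.5) = 3.95
step 2: grad = 3.95+1 = 4.95; w = 3.95 - 0.1·(4.95) = 3.455
step 3: grad = 3.455+1 = 4.455; w = 3.455 - 0.1·(4.455) = 3.0095

3.0095


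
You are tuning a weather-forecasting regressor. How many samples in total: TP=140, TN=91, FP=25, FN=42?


Total = TP + TN + FP + FN
= 140 + 91 + 25 + 42
= 298
(Predicted positive: 165, predicted negative: 133)

298


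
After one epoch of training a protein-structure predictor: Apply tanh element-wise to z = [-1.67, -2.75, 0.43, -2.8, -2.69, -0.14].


tanh(-1.67) = -0.9316
tanh(-2.75) = -0.9919
tanh(0.43) = 0.4053
tanh(-2.8) = -0.9926
tanh(-2.69) = -0.9908
tanh(-0.14) = -0.1391
result = [-0.9316, -0.9919, 0.4053, -0.9926, -0.9908, -0.1391]

[-0.9316, -0.9919, 0.4053, -0.9926, -0.9908, -0.1391]


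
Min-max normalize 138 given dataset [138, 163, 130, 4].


min=4, max=163
(138-4)/(163-4) = 134/159 = 0.8428

0.8428


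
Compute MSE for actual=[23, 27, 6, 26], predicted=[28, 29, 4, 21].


Squared errors: (23-28)²=25, (27-29)²=4, (6-4)²=4, (26-21)²=25
Sum = 58
MSE = 58/4 = 29/2

29/2


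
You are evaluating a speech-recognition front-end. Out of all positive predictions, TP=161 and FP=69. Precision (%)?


Precision = TP/(TP+FP)
= 161/(161+69)
= 161/230 = 70.0%

70.0%


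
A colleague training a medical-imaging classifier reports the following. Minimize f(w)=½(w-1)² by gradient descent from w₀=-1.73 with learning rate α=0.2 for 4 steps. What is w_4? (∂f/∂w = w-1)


step 1: grad = -1.73-1 = -2.73; w = -1.73 - 0.2·(-2.73) = -1.184
step 2: grad = -1.184-1 = -2.184; w = -1.184 - 0.2·(-2.184) = -0.7472
step 3: grad = -0.7472-1 = -1.7472; w = -0.7472 - 0.2·(-1.7472) = -0.39776
step 4: grad = -0.39776-1 = -1.39776; w = -0.39776 - 0.2·(-1.39776) = -0.118208

-0.118208


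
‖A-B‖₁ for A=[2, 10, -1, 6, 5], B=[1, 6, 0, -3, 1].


d = |2-1| + |10-6| + |-1-0| + |6+ 3| + |5-1|
  = 1 + 4 + 1 + 9 + 4
  = 19

19


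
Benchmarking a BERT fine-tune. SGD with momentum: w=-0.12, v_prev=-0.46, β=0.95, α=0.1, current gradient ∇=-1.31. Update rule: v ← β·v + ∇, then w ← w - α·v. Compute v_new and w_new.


v_new = 0.95·-0.46 - 1.31 = -0.437 - 1.31 = -1.747
w_new = -0.12 - 0.1·-1.747 = -0.12 + 0.1747 = 0.0547

v_new=-1.747, w_new=0.0547


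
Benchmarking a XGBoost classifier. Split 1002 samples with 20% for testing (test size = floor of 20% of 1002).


Test = ⌊1002·20/100⌋ = 200
Train = 1002 - 200 = 802

Train: 802, Test: 200


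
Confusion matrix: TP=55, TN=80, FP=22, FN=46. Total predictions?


Total = TP + TN + FP + FN
= 55 + 80 + 22 + 46
= 203
(Predicted positive: 77, predicted negative: 126)

203


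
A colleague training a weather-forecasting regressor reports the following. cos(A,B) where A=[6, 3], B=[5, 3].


A·B = 6·5 + 3·3 = 39
‖A‖ = √45 = 6.7082, ‖B‖ = √34 = 5.831
cos = 39/(√45·√34) = 39/√1530 = 0.9971

0.9971


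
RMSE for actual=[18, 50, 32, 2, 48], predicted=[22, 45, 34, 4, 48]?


MSE = 49/5 = 9.8
RMSE = √(49/5) = 3.1305

3.1305


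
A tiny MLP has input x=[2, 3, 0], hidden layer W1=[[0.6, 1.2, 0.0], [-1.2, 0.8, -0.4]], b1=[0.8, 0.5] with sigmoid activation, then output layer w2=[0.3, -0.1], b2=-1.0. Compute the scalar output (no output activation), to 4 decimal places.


z1[0] = (0.6)·(2) + (1.2)·(3) + (0.0)·(0) + 0.8 = 5.6
z1[1] = (-1.2)·(2) + (0.8)·(3) + (-0.4)·(0) + 0.5 = 0.5
h = sigmoid(z1) = [0.9963, 0.6225]
output = (0.3)·(0.9963) + (-0.1)·(0.6225) - 1.0 = -0.7634

-0.7634


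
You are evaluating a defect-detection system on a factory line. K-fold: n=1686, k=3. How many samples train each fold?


Fold size = 1686/3 = 562
Training per fold = 1686 - 562 = 1124

1124


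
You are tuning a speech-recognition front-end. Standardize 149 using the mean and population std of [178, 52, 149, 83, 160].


μ = 124.4, σ = 48.376
z = (149 - 124.4)/48.376 = 0.5085

0.5085


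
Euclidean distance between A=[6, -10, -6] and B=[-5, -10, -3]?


d = √((6+ 5)² + (-10+ 10)² + (-6+ 3)²)
  = √(121 + 0 + 9)
  = √130 = 11.4018

11.4018


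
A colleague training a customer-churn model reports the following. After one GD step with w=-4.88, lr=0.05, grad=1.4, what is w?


w_new = w - α·∇
= -4.88 - 0.05·1.4
= -4.88 - 0.07
= -4.95

-4.95


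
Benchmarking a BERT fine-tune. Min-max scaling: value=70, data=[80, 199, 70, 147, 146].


min=70, max=199
(70-70)/(199-70) = 0/129 = 0.0

0.0


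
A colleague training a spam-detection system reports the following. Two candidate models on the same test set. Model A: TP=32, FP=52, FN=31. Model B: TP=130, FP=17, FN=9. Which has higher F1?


Model A: P=32/84=0.381, R=32/63=0.5079, F1=2PR/(P+R)=2TP/(2TP+FP+FN)=64/147=0.4354
Model B: P=130/147=0.8844, R=130/139=0.9353, F1=2PR/(P+R)=2TP/(2TP+FP+FN)=260/286=0.9091
0.4354 < 0.9091 → Model B

Model B


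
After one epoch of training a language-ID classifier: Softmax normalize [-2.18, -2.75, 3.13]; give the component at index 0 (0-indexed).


Exponentials: e^-2.18=0.113, e^-2.75=0.0639, e^3.13=22.874
Sum = 23.0509
Softmax = [0.0049, 0.0028, 0.9923]
p[0] = 0.113/23.0509 = 0.0049

0.0049


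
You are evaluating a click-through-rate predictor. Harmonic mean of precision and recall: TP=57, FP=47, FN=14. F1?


Precision = 57/104 = 0.5481
Recall = 57/71 = 0.8028
F1 = 2·P·R/(P+R) = 2·TP/(2·TP+FP+FN) = 114/(114+47+14) = 114/175 = 0.6514

0.6514


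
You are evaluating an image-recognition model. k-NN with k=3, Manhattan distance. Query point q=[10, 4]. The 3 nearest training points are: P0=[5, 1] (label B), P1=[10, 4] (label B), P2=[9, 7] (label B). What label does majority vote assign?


d(q,P0) = 8  (label B)
d(q,P1) = 0  (label B)
d(q,P2) = 4  (label B)
Votes: A=0, B=3
Majority → B

B


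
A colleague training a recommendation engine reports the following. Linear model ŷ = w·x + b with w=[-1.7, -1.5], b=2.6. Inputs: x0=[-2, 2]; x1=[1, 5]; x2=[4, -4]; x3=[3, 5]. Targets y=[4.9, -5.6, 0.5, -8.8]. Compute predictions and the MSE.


ŷ0 = (-1.7)·(-2) + (-1.5)·(2) + 2.6 = 3.0
ŷ1 = (-1.7)·(1) + (-1.5)·(5) + 2.6 = -6.6
ŷ2 = (-1.7)·(4) + (-1.5)·(-4) + 2.6 = 1.8
ŷ3 = (-1.7)·(3) + (-1.5)·(5) + 2.6 = -10.0
errors² = [3.61, 1.0, 1.69, 1.44]
MSE = 7.7400/4 = 1.935

1.935


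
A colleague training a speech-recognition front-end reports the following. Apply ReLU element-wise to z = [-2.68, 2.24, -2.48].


ReLU(-2.68) = max(0, -2.68) = 0.0
ReLU(2.24) = max(0, 2.24) = 2.24
ReLU(-2.48) = max(0, -2.48) = 0.0
result = [0.0, 2.24, 0.0]

[0.0, 2.24, 0.0]


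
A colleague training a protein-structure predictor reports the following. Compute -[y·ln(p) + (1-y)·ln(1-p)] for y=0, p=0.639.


BCE = -[y·ln(p) + (1-y)·ln(1-p)]
= -0 - 1·ln(1-0.639)
= -ln(0.361) = 1.0189

1.0189


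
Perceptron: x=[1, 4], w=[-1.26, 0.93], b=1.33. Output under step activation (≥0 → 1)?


z = (1)·(-1.26) + (4)·(0.93) + 1.33
  = 3.79
step(z) = 1 (z≥0)

1


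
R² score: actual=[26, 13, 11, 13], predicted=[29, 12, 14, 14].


ȳ = 15.75
SS_res = Σ(y-ŷ)² = 20
SS_tot = Σ(y-ȳ)² = 142.75
R² = 1 - SS_res/SS_tot = 1 - 0.1401 = 0.8599

0.8599


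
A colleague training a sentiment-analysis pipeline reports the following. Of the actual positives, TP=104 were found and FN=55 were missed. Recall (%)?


Recall = TP/(TP+FN)
= 104/(104+55)
= 104/159 = 65.41%

65.41%


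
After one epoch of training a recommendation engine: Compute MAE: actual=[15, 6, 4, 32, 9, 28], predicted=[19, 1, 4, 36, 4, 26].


Absolute errors: |15-19|=4, |6-1|=5, |4-4|=0, |32-36|=4, |9-4|=5, |28-26|=2
Sum = 20
MAE = 20/6 = 10/3

10/3


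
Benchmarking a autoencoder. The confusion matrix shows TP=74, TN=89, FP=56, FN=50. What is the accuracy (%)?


Accuracy = (TP+TN)/(TP+TN+FP+FN)
= (74+89)/(269)
= 163/269 = 60.59%

60.59%


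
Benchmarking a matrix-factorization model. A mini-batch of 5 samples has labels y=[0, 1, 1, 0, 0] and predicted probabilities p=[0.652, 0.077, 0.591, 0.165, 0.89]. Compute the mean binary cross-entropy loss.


L[0] = -ln(1-0.652) = -ln(0.348) = 1.0556
L[1] = -ln(0.077) = 2.5639
L[2] = -ln(0.591) = 0.5259
L[3] = -ln(1-0.165) = -ln(0.835) = 0.1803
L[4] = -ln(1-0.89) = -ln(0.11) = 2.2073
mean = (1.0556 + 2.5639 + 0.5259 + 0.1803 + 2.2073)/5 = 1.3066

1.3066


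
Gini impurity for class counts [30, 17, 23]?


Probabilities: [30/70, 17/70, 23/70] ≈ [0.4286, 0.2429, 0.3286]
Σpᵢ² = (900 + 289 + 529)/70² = 1718/4900
Gini = 1 - Σpᵢ² = 1 - 1718/4900 = 0.6494

0.6494


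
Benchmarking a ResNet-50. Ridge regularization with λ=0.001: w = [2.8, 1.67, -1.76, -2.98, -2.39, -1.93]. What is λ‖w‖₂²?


‖w‖₂² = (2.8)² + (1.67)² + (-1.76)² + (-2.98)² + (-2.39)² + (-1.93)²
     = 7.84 + 2.7889 + 3.0976 + 8.8804 + 5.7121 + 3.7249
     = 32.0439
λ·‖w‖₂² = 0.001·32.0439 = 0.032044

0.032044


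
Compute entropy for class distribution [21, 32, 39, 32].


Probabilities: [21/124, 32/124, 39/124, 32/124] ≈ [0.1694, 0.2581, 0.3145, 0.2581]
H = -((21/124)·log₂(21/124) + (32/124)·log₂(32/124) + (39/124)·log₂(39/124) + (32/124)·log₂(32/124))
  = 1.9673 bits

1.9673 bits


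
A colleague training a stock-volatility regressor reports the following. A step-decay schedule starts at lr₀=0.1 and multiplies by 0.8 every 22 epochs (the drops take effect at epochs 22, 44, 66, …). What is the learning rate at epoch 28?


n_drops = ⌊28/22⌋ = 1
lr = 0.1·0.8^1 = 0.1·0.8 = 0.08

0.08


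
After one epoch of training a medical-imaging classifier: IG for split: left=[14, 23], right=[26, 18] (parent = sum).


Parent = [40, 41], H_parent = 0.9999
H_left = 0.9569 (n=37), H_right = 0.976 (n=44)
H_children = (37/81)·0.9569 + (44/81)·0.976 = 0.9673
IG = 0.9999 - 0.9673 = 0.0326

0.0326


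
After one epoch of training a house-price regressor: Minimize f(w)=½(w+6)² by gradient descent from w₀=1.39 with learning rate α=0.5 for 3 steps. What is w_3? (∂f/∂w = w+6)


step 1: grad = 1.39+6 = 7.39; w = 1.39 - 0.5·(7.39) = -2.305
step 2: grad = -2.305+6 = 3.695; w = -2.305 - 0.5·(3.695) = -4.1525
step 3: grad = -4.1525+6 = 1.8475; w = -4.1525 - 0.5·(1.8475) = -5.07625

-5.07625


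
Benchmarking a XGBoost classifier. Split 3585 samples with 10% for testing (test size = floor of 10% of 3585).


Test = ⌊3585·10/100⌋ = 358
Train = 3585 - 358 = 3227

Train: 3227, Test: 358


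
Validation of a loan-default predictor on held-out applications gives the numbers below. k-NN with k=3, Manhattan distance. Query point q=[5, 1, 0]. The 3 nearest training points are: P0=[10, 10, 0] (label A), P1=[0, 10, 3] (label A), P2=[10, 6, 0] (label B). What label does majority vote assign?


d(q,P0) = 14  (label A)
d(q,P1) = 17  (label A)
d(q,P2) = 10  (label B)
Votes: A=2, B=1
Majority → A

A


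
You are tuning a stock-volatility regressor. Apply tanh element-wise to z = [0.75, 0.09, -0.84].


tanh(0.75) = 0.6351
tanh(0.09) = 0.0898
tanh(-0.84) = -0.6858
result = [0.6351, 0.0898, -0.6858]

[0.6351, 0.0898, -0.6858]


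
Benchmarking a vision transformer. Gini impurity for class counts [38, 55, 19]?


Probabilities: [38/112, 55/112, 19/112] ≈ [0.3393, 0.4911, 0.1696]
Σpᵢ² = (1444 + 3025 + 361)/112² = 4830/12544
Gini = 1 - Σpᵢ² = 1 - 4830/12544 = 0.615

0.615


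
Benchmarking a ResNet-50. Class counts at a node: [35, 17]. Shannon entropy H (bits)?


Probabilities: [35/52, 17/52] ≈ [0.6731, 0.3269]
H = -((35/52)·log₂(35/52) + (17/52)·log₂(17/52))
  = 0.9118 bits

0.9118 bits


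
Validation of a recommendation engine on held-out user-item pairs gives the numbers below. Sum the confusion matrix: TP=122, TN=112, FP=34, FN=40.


Total = TP + TN + FP + FN
= 122 + 112 + 34 + 40
= 308
(Predicted positive: 156, predicted negative: 152)

308


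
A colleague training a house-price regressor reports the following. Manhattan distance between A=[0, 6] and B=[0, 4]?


d = |0-0| + |6-4|
  = 0 + 2
  = 2

2


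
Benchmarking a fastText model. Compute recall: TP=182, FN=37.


Recall = TP/(TP+FN)
= 182/(182+37)
= 182/219 = 83.11%

83.11%


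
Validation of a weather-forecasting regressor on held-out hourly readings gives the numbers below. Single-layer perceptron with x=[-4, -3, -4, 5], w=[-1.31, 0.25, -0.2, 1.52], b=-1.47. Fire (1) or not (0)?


z = (-4)·(-1.31) + (-3)·(0.25) + (-4)·(-0.2) + (5)·(1.52) - 1.47
  = 11.42
step(z) = 1 (z≥0)

1


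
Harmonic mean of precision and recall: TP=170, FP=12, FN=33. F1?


Precision = 170/182 = 0.9341
Recall = 170/203 = 0.8374
F1 = 2·P·R/(P+R) = 2·TP/(2·TP+FP+FN) = 340/(340+12+33) = 340/385 = 0.8831

0.8831


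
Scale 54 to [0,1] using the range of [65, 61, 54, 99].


min=54, max=99
(54-54)/(99-54) = 0/45 = 0.0

0.0


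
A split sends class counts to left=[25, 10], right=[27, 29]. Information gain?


Parent = [52, 39], H_parent = 0.9852
H_left = 0.8631 (n=35), H_right = 0.9991 (n=56)
H_children = (35/91)·0.8631 + (56/91)·0.9991 = 0.9468
IG = 0.9852 - 0.9468 = 0.0384

0.0384


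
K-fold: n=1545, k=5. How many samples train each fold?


Fold size = 1545/5 = 309
Training per fold = 1545 - 309 = 1236

1236


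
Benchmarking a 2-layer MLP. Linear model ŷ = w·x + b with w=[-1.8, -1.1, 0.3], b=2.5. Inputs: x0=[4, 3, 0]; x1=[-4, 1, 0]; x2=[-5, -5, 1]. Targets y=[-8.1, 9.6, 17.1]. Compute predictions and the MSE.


ŷ0 = (-1.8)·(4) + (-1.1)·(3) + (0.3)·(0) + 2.5 = -8.0
ŷ1 = (-1.8)·(-4) + (-1.1)·(1) + (0.3)·(0) + 2.5 = 8.6
ŷ2 = (-1.8)·(-5) + (-1.1)·(-5) + (0.3)·(1) + 2.5 = 17.3
errors² = [0.01, 1.0, 0.04]
MSE = 1.0500/3 = 0.35

0.35


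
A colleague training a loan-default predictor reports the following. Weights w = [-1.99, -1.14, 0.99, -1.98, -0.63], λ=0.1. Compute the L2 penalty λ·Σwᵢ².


‖w‖₂² = (-1.99)² + (-1.14)² + (0.99)² + (-1.98)² + (-0.63)²
     = 3.9601 + 1.2996 + 0.9801 + 3.9204 + 0.3969
     = 10.5571
λ·‖w‖₂² = 0.1·10.5571 = 1.05571

1.05571


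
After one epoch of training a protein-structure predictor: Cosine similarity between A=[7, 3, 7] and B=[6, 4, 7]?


A·B = 7·6 + 3·4 + 7·7 = 103
‖A‖ = √107 = 10.3441, ‖B‖ = √101 = 10.0499
cos = 103/(√107·√101) = 103/√10807 = 0.9908

0.9908


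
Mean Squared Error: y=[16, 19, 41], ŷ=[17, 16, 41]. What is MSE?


Squared errors: (16-17)²=1, (19-16)²=9, (41-41)²=0
Sum = 10
MSE = 10/3 = 10/3

10/3


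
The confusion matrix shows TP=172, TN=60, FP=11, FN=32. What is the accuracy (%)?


Accuracy = (TP+TN)/(TP+TN+FP+FN)
= (172+60)/(275)
= 232/275 = 84.36%

84.36%


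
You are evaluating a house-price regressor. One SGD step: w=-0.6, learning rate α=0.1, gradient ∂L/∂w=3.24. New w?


w_new = w - α·∇
= -0.6 - 0.1·3.24
= -0.6 - 0.324
= -0.924

-0.924


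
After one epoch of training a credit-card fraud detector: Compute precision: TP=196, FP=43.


Precision = TP/(TP+FP)
= 196/(196+43)
= 196/239 = 82.01%

82.01%


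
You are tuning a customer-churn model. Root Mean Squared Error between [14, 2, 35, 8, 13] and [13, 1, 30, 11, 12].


MSE = 37/5 = 7.4
RMSE = √(37/5) = 2.7203

2.7203


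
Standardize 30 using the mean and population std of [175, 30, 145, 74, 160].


μ = 116.8, σ = 55.5244
z = (30 - 116.8)/55.5244 = -1.5633

-1.5633


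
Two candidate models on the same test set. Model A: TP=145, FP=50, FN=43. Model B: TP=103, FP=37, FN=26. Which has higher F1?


Model A: P=145/195=0.7436, R=145/188=0.7713, F1=2PR/(P+R)=2TP/(2TP+FP+FN)=290/383=0.7572
Model B: P=103/140=0.7357, R=103/129=0.7984, F1=2PR/(P+R)=2TP/(2TP+FP+FN)=206/269=0.7658
0.7572 < 0.7658 → Model B

Model B


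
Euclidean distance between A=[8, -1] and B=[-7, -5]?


d = √((8+ 7)² + (-1+ 5)²)
  = √(225 + 16)
  = √241 = 15.5242

15.5242


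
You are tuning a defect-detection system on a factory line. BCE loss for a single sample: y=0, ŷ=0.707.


BCE = -[y·ln(p) + (1-y)·ln(1-p)]
= -0 - 1·ln(1-0.707)
= -ln(0.293) = 1.2276

1.2276


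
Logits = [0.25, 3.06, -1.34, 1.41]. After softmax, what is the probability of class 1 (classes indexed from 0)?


Exponentials: e^0.25=1.284, e^3.06=21.3276, e^-1.34=0.2618, e^1.41=4.096
Sum = 26.9694
Softmax = [0.0476, 0.7908, 0.0097, 0.1519]
p[1] = 21.3276/26.9694 = 0.7908

0.7908


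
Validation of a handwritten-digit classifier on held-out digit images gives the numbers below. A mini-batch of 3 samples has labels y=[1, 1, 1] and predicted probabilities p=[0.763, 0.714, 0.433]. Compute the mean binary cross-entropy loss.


L[0] = -ln(0.763) = 0.2705
L[1] = -ln(0.714) = 0.3369
L[2] = -ln(0.433) = 0.837
mean = (0.2705 + 0.3369 + 0.837)/3 = 0.4815

0.4815


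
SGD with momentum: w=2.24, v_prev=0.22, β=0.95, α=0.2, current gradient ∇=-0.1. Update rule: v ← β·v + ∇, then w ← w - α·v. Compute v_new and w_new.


v_new = 0.95·0.22 - 0.1 = 0.209 - 0.1 = 0.109
w_new = 2.24 - 0.2·0.109 = 2.24 - 0.0218 = 2.2182

v_new=0.109, w_new=2.2182


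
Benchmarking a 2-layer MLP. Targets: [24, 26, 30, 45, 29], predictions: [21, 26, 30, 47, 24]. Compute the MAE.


Absolute errors: |24-21|=3, |26-26|=0, |30-30|=0, |45-47|=2, |29-24|=5
Sum = 10
MAE = 10/5 = 2

2


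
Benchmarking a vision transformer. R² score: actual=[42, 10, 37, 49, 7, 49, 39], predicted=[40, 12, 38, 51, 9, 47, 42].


ȳ = 33.2857
SS_res = Σ(y-ŷ)² = 30
SS_tot = Σ(y-ȳ)² = 1849.43
R² = 1 - SS_res/SS_tot = 1 - 0.0162 = 0.9838

0.9838


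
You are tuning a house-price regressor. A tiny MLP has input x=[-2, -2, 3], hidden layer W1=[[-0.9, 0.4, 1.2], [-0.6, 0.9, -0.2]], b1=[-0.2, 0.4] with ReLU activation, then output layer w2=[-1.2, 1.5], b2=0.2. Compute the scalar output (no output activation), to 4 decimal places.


z1[0] = (-0.9)·(-2) + (0.4)·(-2) + (1.2)·(3) - 0.2 = 4.4
z1[1] = (-0.6)·(-2) + (0.9)·(-2) + (-0.2)·(3) + 0.4 = -0.8
h = ReLU(z1) = [4.4, 0.0]
output = (-1.2)·(4.4) + (1.5)·(0.0) + 0.2 = -5.08

-5.08


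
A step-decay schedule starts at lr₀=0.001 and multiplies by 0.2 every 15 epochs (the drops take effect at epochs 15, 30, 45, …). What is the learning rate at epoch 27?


n_drops = ⌊27/15⌋ = 1
lr = 0.001·0.2^1 = 0.001·0.2 = 0.0002

0.0002


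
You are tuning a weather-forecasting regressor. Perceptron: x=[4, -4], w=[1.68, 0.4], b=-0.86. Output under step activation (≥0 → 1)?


z = (4)·(1.68) + (-4)·(0.4) - 0.86
  = 4.26
step(z) = 1 (z≥0)

1


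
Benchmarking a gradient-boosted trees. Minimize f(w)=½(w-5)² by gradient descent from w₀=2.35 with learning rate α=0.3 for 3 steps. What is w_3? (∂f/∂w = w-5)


step 1: grad = 2.35-5 = -2.65; w = 2.35 - 0.3·(-2.65) = 3.145
step 2: grad = 3.145-5 = -1.855; w = 3.145 - 0.3·(-1.855) = 3.7015
step 3: grad = 3.7015-5 = -1.2985; w = 3.7015 - 0.3·(-1.2985) = 4.09105

4.09105


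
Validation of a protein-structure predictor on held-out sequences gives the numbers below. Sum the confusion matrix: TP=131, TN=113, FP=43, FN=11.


Total = TP + TN + FP + FN
= 131 + 113 + 43 + 11
= 298
(Predicted positive: 174, predicted negative: 124)

298


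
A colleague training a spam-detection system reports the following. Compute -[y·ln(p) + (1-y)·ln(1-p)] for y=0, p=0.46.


BCE = -[y·ln(p) + (1-y)·ln(1-p)]
= -0 - 1·ln(1-0.46)
= -ln(0.54) = 0.6162

0.6162


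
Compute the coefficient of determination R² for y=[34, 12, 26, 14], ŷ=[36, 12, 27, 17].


ȳ = 21.5
SS_res = Σ(y-ŷ)² = 14
SS_tot = Σ(y-ȳ)² = 323
R² = 1 - SS_res/SS_tot = 1 - 0.0433 = 0.9567

0.9567


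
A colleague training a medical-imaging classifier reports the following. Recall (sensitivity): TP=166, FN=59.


Recall = TP/(TP+FN)
= 166/(166+59)
= 166/225 = 73.78%

73.78%


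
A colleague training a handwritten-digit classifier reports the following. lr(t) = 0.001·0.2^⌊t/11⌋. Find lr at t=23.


n_drops = ⌊23/11⌋ = 2
lr = 0.001·0.2^2 = 0.001·0.04 = 0.00004

0.00004


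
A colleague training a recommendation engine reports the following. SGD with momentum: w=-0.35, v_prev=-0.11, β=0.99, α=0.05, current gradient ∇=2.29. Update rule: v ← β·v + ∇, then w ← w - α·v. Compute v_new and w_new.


v_new = 0.99·-0.11 + 2.29 = -0.1089 + 2.29 = 2.1811
w_new = -0.35 - 0.05·2.1811 = -0.35 - 0.109055 = -0.459055

v_new=2.1811, w_new=-0.459055


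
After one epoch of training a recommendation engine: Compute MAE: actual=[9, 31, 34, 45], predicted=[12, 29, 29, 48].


Absolute errors: |9-12|=3, |31-29|=2, |34-29|=5, |45-48|=3
Sum = 13
MAE = 13/4 = 13/4

13/4


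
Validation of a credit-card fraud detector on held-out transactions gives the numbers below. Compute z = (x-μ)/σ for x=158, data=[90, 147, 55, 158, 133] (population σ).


μ = 116.6, σ = 38.4947
z = (158 - 116.6)/38.4947 = 1.0755

1.0755


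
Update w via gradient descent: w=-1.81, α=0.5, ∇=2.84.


w_new = w - α·∇
= -1.81 - 0.5·2.84
= -1.81 - 1.42
= -3.23

-3.23


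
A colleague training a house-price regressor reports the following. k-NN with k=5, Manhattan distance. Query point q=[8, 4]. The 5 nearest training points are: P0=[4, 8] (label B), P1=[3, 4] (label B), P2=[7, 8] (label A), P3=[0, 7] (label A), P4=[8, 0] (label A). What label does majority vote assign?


d(q,P0) = 8  (label B)
d(q,P1) = 5  (label B)
d(q,P2) = 5  (label A)
d(q,P3) = 11  (label A)
d(q,P4) = 4  (label A)
Votes: A=3, B=2
Majority → A

A


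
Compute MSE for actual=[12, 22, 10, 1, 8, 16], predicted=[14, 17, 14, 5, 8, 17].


Squared errors: (12-14)²=4, (22-17)²=25, (10-14)²=16, (1-5)²=16, (8-8)²=0, (16-17)²=1
Sum = 62
MSE = 62/6 = 31/3

31/3


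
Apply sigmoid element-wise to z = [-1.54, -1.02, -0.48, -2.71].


σ(-1.54) = 1/(1+e^1.54) = 0.1765
σ(-1.02) = 1/(1+e^1.02) = 0.265
σ(-0.48) = 1/(1+e^0.48) = 0.3823
σ(-2.71) = 1/(1+e^2.71) = 0.0624
result = [0.1765, 0.265, 0.3823, 0.0624]

[0.1765, 0.265, 0.3823, 0.0624]


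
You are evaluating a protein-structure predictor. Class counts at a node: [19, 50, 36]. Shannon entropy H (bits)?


Probabilities: [19/105, 50/105, 36/105] ≈ [0.181, 0.4762, 0.3429]
H = -((19/105)·log₂(19/105) + (50/105)·log₂(50/105) + (36/105)·log₂(36/105))
  = 1.4855 bits

1.4855 bits


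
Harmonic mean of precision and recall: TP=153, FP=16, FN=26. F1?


Precision = 153/169 = 0.9053
Recall = 153/179 = 0.8547
F1 = 2·P·R/(P+R) = 2·TP/(2·TP+FP+FN) = 306/(306+16+26) = 306/348 = 0.8793

0.8793


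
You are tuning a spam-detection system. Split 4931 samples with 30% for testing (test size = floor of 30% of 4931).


Test = ⌊4931·30/100⌋ = 1479
Train = 4931 - 1479 = 3452

Train: 3452, Test: 1479


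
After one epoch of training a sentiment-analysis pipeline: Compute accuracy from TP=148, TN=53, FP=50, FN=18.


Accuracy = (TP+TN)/(TP+TN+FP+FN)
= (148+53)/(269)
= 201/269 = 74.72%

74.72%


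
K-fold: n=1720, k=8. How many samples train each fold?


Fold size = 1720/8 = 215
Training per fold = 1720 - 215 = 1505

1505


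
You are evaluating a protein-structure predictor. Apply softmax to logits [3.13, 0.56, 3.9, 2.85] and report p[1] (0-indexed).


Exponentials: e^3.13=22.874, e^0.56=1.7507, e^3.9=49.4024, e^2.85=17.2878
Sum = 91.3149
Softmax = [0.2505, 0.0192, 0.541, 0.1893]
p[1] = 1.7507/91.3149 = 0.0192

0.0192


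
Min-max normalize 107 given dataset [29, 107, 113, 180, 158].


min=29, max=180
(107-29)/(180-29) = 78/151 = 0.5166

0.5166


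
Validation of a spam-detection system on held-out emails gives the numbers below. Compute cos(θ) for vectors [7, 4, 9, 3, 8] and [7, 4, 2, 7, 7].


A·B = 7·7 + 4·4 + 9·2 + 3·7 + 8·7 = 160
‖A‖ = √219 = 14.7986, ‖B‖ = √167 = 12.9228
cos = 160/(√219·√167) = 160/√36573 = 0.8366

0.8366


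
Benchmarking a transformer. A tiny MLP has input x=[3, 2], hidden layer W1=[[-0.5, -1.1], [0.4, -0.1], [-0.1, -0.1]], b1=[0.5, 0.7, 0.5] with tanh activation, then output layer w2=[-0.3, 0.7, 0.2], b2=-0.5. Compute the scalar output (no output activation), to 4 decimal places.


z1[0] = (-0.5)·(3) + (-1.1)·(2) + 0.5 = -3.2
z1[1] = (0.4)·(3) + (-0.1)·(2) + 0.7 = 1.7
z1[2] = (-0.1)·(3) + (-0.1)·(2) + 0.5 = 0.0
h = tanh(z1) = [-0.9967, 0.9354, 0.0]
output = (-0.3)·(-0.9967) + (0.7)·(0.9354) + (0.2)·(0.0) - 0.5 = 0.4538

0.4538


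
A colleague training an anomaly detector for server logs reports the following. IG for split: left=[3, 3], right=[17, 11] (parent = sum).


Parent = [20, 14], H_parent = 0.9774
H_left = 1 (n=6), H_right = 0.9666 (n=28)
H_children = (6/34)·1 + (28/34)·0.9666 = 0.9725
IG = 0.9774 - 0.9725 = 0.0049

0.0049


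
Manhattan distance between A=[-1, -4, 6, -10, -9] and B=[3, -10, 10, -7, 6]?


d = |-1-3| + |-4+ 10| + |6-10| + |-10+ 7| + |-9-6|
  = 4 + 6 + 4 + 3 + 15
  = 32

32


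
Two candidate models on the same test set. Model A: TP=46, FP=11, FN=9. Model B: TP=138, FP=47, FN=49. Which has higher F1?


Model A: P=46/57=0.807, R=46/55=0.8364, F1=2PR/(P+R)=2TP/(2TP+FP+FN)=92/112=0.8214
Model B: P=138/185=0.7459, R=138/187=0.738, F1=2PR/(P+R)=2TP/(2TP+FP+FN)=276/372=0.7419
0.8214 > 0.7419 → Model A

Model A


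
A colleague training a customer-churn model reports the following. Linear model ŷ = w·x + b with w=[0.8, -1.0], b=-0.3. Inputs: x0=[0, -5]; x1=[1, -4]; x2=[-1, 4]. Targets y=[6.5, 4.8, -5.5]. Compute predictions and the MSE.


ŷ0 = (0.8)·(0) + (-1.0)·(-5) - 0.3 = 4.7
ŷ1 = (0.8)·(1) + (-1.0)·(-4) - 0.3 = 4.5
ŷ2 = (0.8)·(-1) + (-1.0)·(4) - 0.3 = -5.1
errors² = [3.24, 0.09, 0.16]
MSE = 3.4900/3 = 1.1633

1.1633


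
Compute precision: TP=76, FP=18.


Precision = TP/(TP+FP)
= 76/(76+18)
= 76/94 = 80.85%

80.85%


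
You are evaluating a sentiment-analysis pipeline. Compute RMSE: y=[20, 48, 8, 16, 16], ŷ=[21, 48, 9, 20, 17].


MSE = 19/5 = 3.8
RMSE = √(19/5) = 1.9494

1.9494


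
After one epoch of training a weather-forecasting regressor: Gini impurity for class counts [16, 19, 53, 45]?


Probabilities: [16/133, 19/133, 53/133, 45/133] ≈ [0.1203, 0.1429, 0.3985, 0.3383]
Σpᵢ² = (256 + 361 + 2809 + 2025)/133² = 5451/17689
Gini = 1 - Σpᵢ² = 1 - 5451/17689 = 0.6918

0.6918


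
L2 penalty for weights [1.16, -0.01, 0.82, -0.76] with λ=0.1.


‖w‖₂² = (1.16)² + (-0.01)² + (0.82)² + (-0.76)²
     = 1.3456 + 0.0001 + 0.6724 + 0.5776
     = 2.5957
λ·‖w‖₂² = 0.1·2.5957 = 0.25957

0.25957


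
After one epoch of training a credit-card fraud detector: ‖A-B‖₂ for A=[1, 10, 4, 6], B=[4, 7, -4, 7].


d = √((1-4)² + (10-7)² + (4+ 4)² + (6-7)²)
  = √(9 + 9 + 64 + 1)
  = √83 = 9.1104

9.1104


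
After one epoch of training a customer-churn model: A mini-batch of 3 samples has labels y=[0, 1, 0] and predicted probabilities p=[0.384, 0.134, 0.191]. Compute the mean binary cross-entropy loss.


L[0] = -ln(1-0.384) = -ln(0.616) = 0.4845
L[1] = -ln(0.134) = 2.0099
L[2] = -ln(1-0.191) = -ln(0.809) = 0.212
mean = (0.4845 + 2.0099 + 0.212)/3 = 0.9021

0.9021


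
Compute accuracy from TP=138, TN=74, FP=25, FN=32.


Accuracy = (TP+TN)/(TP+TN+FP+FN)
= (138+74)/(269)
= 212/269 = 78.81%

78.81%


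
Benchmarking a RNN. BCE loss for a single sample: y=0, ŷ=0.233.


BCE = -[y·ln(p) + (1-y)·ln(1-p)]
= -0 - 1·ln(1-0.233)
= -ln(0.767) = 0.2653

0.2653


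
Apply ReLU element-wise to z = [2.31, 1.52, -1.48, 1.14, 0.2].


ReLU(2.31) = max(0, 2.31) = 2.31
ReLU(1.52) = max(0, 1.52) = 1.52
ReLU(-1.48) = max(0, -1.48) = 0.0
ReLU(1.14) = max(0, 1.14) = 1.14
ReLU(0.2) = max(0, 0.2) = 0.2
result = [2.31, 1.52, 0.0, 1.14, 0.2]

[2.31, 1.52, 0.0, 1.14, 0.2]


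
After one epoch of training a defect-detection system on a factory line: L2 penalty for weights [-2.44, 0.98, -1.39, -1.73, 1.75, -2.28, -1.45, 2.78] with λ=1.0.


‖w‖₂² = (-2.44)² + (0.98)² + (-1.39)² + (-1.73)² + (1.75)² + (-2.28)² + (-1.45)² + (2.78)²
     = 5.9536 + 0.9604 + 1.9321 + 2.9929 + 3.0625 + 5.1984 + 2.1025 + 7.7284
     = 29.9308
λ·‖w‖₂² = 1.0·29.9308 = 29.9308

29.9308


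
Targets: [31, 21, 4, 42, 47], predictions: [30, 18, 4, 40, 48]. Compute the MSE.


Squared errors: (31-30)²=1, (21-18)²=9, (4-4)²=0, (42-40)²=4, (47-48)²=1
Sum = 15
MSE = 15/5 = 3

3


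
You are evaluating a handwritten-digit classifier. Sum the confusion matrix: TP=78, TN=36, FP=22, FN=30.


Total = TP + TN + FP + FN
= 78 + 36 + 22 + 30
= 166
(Predicted positive: 100, predicted negative: 66)

166


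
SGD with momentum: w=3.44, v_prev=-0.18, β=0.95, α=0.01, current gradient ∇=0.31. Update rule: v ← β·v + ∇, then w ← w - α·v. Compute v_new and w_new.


v_new = 0.95·-0.18 + 0.31 = -0.171 + 0.31 = 0.139
w_new = 3.44 - 0.01·0.139 = 3.44 - 0.00139 = 3.43861

v_new=0.139, w_new=3.43861


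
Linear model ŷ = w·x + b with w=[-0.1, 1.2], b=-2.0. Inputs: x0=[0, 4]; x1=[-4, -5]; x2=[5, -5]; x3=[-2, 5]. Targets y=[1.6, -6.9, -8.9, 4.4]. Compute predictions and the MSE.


ŷ0 = (-0.1)·(0) + (1.2)·(4) - 2.0 = 2.8
ŷ1 = (-0.1)·(-4) + (1.2)·(-5) - 2.0 = -7.6
ŷ2 = (-0.1)·(5) + (1.2)·(-5) - 2.0 = -8.5
ŷ3 = (-0.1)·(-2) + (1.2)·(5) - 2.0 = 4.2
errors² = [1.44, 0.49, 0.16, 0.04]
MSE = 2.1300/4 = 0.5325

0.5325


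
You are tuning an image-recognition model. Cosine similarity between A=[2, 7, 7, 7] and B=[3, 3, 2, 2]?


A·B = 2·3 + 7·3 + 7·2 + 7·2 = 55
‖A‖ = √151 = 12.2882, ‖B‖ = √26 = 5.099
cos = 55/(√151·√26) = 55/√3926 = 0.8778

0.8778


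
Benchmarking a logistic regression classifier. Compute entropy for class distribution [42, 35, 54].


Probabilities: [42/131, 35/131, 54/131] ≈ [0.3206, 0.2672, 0.4122]
H = -((42/131)·log₂(42/131) + (35/131)·log₂(35/131) + (54/131)·log₂(54/131))
  = 1.5619 bits

1.5619 bits


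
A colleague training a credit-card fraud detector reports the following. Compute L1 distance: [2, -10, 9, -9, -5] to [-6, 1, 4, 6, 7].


d = |2+ 6| + |-10-1| + |9-4| + |-9-6| + |-5-7|
  = 8 + 11 + 5 + 15 + 12
  = 51

51


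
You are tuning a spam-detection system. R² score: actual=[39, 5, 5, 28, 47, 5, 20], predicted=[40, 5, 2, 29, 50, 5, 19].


ȳ = 21.2857
SS_res = Σ(y-ŷ)² = 21
SS_tot = Σ(y-ȳ)² = 1817.43
R² = 1 - SS_res/SS_tot = 1 - 0.0116 = 0.9884

0.9884


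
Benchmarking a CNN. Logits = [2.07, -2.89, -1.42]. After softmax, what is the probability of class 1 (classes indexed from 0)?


Exponentials: e^2.07=7.9248, e^-2.89=0.0556, e^-1.42=0.2417
Sum = 8.2221
Softmax = [0.9638, 0.0068, 0.0294]
p[1] = 0.0556/8.2221 = 0.0068

0.0068


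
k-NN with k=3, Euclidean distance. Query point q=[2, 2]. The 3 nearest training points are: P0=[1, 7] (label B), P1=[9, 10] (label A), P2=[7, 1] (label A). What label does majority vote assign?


d(q,P0) = 5.099  (label B)
d(q,P1) = 10.6301  (label A)
d(q,P2) = 5.099  (label A)
Votes: A=2, B=1
Majority → A

A


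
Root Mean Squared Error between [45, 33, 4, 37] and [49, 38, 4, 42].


MSE = 66/4 = 16.5
RMSE = √(66/4) = 4.062

4.062


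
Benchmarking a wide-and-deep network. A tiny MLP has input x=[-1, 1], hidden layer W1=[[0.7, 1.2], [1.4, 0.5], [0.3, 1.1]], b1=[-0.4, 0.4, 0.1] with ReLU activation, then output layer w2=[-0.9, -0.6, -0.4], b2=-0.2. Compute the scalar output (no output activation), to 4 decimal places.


z1[0] = (0.7)·(-1) + (1.2)·(1) - 0.4 = 0.1
z1[1] = (1.4)·(-1) + (0.5)·(1) + 0.4 = -0.5
z1[2] = (0.3)·(-1) + (1.1)·(1) + 0.1 = 0.9
h = ReLU(z1) = [0.1, 0.0, 0.9]
output = (-0.9)·(0.1) + (-0.6)·(0.0) + (-0.4)·(0.9) - 0.2 = -0.65

-0.65


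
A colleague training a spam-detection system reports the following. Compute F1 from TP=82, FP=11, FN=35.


Precision = 82/93 = 0.8817
Recall = 82/117 = 0.7009
F1 = 2·P·R/(P+R) = 2·TP/(2·TP+FP+FN) = 164/(164+11+35) = 164/210 = 0.781

0.781


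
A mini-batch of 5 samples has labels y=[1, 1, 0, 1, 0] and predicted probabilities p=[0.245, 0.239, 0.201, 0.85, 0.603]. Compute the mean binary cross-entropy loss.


L[0] = -ln(0.245) = 1.4065
L[1] = -ln(0.239) = 1.4313
L[2] = -ln(1-0.201) = -ln(0.799) = 0.2244
L[3] = -ln(0.85) = 0.1625
L[4] = -ln(1-0.603) = -ln(0.397) = 0.9238
mean = (1.4065 + 1.4313 + 0.2244 + 0.1625 + 0.9238)/5 = 0.8297

0.8297


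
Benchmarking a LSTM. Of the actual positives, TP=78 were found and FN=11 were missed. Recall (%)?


Recall = TP/(TP+FN)
= 78/(78+11)
= 78/89 = 87.64%

87.64%


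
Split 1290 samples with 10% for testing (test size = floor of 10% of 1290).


Test = ⌊1290·10/100⌋ = 129
Train = 1290 - 129 = 1161

Train: 1161, Test: 129


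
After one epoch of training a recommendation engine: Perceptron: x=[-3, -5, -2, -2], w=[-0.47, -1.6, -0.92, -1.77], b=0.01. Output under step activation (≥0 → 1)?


z = (-3)·(-0.47) + (-5)·(-1.6) + (-2)·(-0.92) + (-2)·(-1.77) + 0.01
  = 14.8
step(z) = 1 (z≥0)

1


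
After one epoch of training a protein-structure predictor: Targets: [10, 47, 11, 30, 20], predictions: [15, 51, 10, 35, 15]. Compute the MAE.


Absolute errors: |10-15|=5, |47-51|=4, |11-10|=1, |30-35|=5, |20-15|=5
Sum = 20
MAE = 20/5 = 4

4


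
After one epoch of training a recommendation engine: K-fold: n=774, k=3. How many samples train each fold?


Fold size = 774/3 = 258
Training per fold = 774 - 258 = 516

516
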